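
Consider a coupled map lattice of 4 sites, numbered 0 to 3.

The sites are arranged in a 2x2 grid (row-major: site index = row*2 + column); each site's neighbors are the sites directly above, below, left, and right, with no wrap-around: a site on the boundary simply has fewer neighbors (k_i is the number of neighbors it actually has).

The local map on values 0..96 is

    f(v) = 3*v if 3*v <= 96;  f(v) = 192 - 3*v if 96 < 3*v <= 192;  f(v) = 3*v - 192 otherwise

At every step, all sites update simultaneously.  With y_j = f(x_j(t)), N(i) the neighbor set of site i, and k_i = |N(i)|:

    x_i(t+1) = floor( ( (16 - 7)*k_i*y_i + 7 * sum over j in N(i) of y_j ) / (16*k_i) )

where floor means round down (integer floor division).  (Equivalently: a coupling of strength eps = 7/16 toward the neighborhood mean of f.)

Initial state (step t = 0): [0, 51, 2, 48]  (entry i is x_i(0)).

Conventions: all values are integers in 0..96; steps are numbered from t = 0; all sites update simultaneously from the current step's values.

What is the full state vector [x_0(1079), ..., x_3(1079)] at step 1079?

Answer: [22, 58, 22, 58]
Key observation: The state at step 29, [22, 58, 22, 58], reappears at step 35: the system is in a cycle of period 6 from step 29 on.  Therefore the state at step 1079 equals the state at step 29 + ((1079 - 29) mod 6) = 29, which is [22, 58, 22, 58].

Derivation:
t=0: [0, 51, 2, 48]
t=1: [9, 32, 13, 36]
t=2: [44, 78, 46, 76]
t=3: [54, 44, 51, 41]
t=4: [38, 55, 43, 60]
t=5: [63, 34, 55, 26]
t=6: [27, 68, 32, 69]
t=7: [69, 27, 75, 32]
t=8: [33, 69, 42, 78]
t=9: [70, 37, 66, 41]
t=10: [29, 64, 22, 57]
t=11: [63, 23, 60, 26]
t=12: [19, 56, 24, 61]
t=13: [53, 27, 54, 26]
t=14: [42, 69, 41, 68]
t=15: [55, 25, 55, 25]
t=16: [37, 64, 37, 64]
t=17: [63, 17, 63, 17]
t=18: [13, 40, 13, 40]
t=19: [46, 64, 46, 64]
t=20: [42, 11, 42, 11]
t=21: [58, 40, 58, 40]
t=22: [29, 60, 29, 60]
t=23: [70, 28, 70, 28]
t=24: [32, 69, 32, 69]
t=25: [78, 32, 78, 32]
t=26: [53, 84, 53, 84]
t=27: [38, 54, 38, 54]
t=28: [67, 40, 67, 40]
t=29: [22, 58, 22, 58]
t=30: [55, 28, 55, 28]
t=31: [39, 71, 39, 71]
t=32: [63, 32, 63, 32]
t=33: [23, 75, 23, 75]
t=34: [61, 40, 61, 40]
t=35: [22, 58, 22, 58]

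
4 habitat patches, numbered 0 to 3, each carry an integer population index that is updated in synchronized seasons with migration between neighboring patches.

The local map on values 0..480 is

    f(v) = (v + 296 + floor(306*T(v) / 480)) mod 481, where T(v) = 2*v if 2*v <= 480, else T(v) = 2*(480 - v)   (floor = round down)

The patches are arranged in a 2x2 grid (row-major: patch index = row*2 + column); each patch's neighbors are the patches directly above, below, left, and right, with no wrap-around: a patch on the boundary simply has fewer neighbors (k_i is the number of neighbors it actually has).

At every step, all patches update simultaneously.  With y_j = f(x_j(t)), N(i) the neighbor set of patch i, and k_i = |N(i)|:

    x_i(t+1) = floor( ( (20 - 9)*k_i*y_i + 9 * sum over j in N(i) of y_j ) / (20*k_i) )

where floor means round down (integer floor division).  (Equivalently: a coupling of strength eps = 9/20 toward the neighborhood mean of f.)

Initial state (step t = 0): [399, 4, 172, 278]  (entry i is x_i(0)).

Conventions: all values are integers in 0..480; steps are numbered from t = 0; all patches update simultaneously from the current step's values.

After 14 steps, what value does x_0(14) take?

Answer: x_0(14) = 335

Derivation:
t=0: [399, 4, 172, 278]
t=1: [289, 317, 263, 307]
t=2: [346, 341, 349, 344]
t=3: [331, 332, 331, 332]
t=4: [335, 335, 335, 335]
t=5: [334, 334, 334, 334]
t=6: [335, 335, 335, 335]
t=7: [334, 334, 334, 334]
t=8: [335, 335, 335, 335]
t=9: [334, 334, 334, 334]
t=10: [335, 335, 335, 335]
t=11: [334, 334, 334, 334]
t=12: [335, 335, 335, 335]
t=13: [334, 334, 334, 334]
t=14: [335, 335, 335, 335]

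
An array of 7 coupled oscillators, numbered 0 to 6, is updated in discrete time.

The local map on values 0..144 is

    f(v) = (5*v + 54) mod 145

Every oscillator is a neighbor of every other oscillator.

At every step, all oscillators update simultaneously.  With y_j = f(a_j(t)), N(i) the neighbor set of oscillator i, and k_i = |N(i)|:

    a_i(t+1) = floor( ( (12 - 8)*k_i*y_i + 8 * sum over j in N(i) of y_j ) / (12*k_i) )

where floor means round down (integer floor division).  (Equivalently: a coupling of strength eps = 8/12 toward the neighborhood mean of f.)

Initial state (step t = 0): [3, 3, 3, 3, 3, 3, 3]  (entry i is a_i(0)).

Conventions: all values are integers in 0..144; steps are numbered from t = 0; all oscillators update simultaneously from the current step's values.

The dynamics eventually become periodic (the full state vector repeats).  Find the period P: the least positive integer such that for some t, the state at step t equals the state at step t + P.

Simulating step by step:
t=0: [3, 3, 3, 3, 3, 3, 3]
t=1: [69, 69, 69, 69, 69, 69, 69]
t=2: [109, 109, 109, 109, 109, 109, 109]
t=3: [19, 19, 19, 19, 19, 19, 19]
t=4: [4, 4, 4, 4, 4, 4, 4]
t=5: [74, 74, 74, 74, 74, 74, 74]
t=6: [134, 134, 134, 134, 134, 134, 134]
t=7: [144, 144, 144, 144, 144, 144, 144]
t=8: [49, 49, 49, 49, 49, 49, 49]
t=9: [9, 9, 9, 9, 9, 9, 9]
t=10: [99, 99, 99, 99, 99, 99, 99]
t=11: [114, 114, 114, 114, 114, 114, 114]
t=12: [44, 44, 44, 44, 44, 44, 44]
t=13: [129, 129, 129, 129, 129, 129, 129]
t=14: [119, 119, 119, 119, 119, 119, 119]
t=15: [69, 69, 69, 69, 69, 69, 69]

Answer: 14
Key observation: The state at step 1, [69, 69, 69, 69, 69, 69, 69], reappears at step 15 — and no state repeats earlier — so the cycle the system enters has period 14.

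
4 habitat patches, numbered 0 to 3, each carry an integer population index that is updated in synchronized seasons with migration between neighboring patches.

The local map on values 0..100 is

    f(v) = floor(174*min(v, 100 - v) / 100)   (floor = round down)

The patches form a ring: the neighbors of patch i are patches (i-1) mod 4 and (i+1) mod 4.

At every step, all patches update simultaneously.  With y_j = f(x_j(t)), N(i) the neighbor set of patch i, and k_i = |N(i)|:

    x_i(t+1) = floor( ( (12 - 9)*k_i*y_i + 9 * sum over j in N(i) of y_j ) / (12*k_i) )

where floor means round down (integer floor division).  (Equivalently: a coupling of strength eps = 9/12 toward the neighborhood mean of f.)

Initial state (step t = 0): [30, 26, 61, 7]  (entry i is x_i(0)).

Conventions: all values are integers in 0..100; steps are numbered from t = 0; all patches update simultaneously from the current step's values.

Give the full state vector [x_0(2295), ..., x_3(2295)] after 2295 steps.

Answer: [59, 59, 59, 59]
Key observation: The state at step 6, [59, 59, 59, 59], reappears at step 13: the system is in a cycle of period 7 from step 6 on.  Therefore the state at step 2295 equals the state at step 6 + ((2295 - 6) mod 7) = 6, which is [59, 59, 59, 59].

Derivation:
t=0: [30, 26, 61, 7]
t=1: [34, 55, 38, 47]
t=2: [74, 66, 76, 67]
t=3: [54, 47, 53, 46]
t=4: [80, 80, 80, 80]
t=5: [34, 34, 34, 34]
t=6: [59, 59, 59, 59]
t=7: [71, 71, 71, 71]
t=8: [50, 50, 50, 50]
t=9: [87, 87, 87, 87]
t=10: [22, 22, 22, 22]
t=11: [38, 38, 38, 38]
t=12: [66, 66, 66, 66]
t=13: [59, 59, 59, 59]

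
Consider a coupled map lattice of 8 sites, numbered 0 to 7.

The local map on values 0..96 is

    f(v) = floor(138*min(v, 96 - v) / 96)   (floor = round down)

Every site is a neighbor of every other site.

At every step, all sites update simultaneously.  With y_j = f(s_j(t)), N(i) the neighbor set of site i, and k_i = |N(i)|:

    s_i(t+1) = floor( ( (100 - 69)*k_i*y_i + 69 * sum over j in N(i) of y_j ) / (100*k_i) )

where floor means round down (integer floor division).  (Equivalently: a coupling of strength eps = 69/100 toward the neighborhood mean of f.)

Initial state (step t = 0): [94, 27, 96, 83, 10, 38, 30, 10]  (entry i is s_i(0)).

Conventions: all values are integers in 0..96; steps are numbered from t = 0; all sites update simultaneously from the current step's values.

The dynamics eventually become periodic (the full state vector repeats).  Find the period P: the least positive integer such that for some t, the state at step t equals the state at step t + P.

Simulating step by step:
t=0: [94, 27, 96, 83, 10, 38, 30, 10]
t=1: [18, 26, 18, 21, 20, 29, 27, 20]
t=2: [30, 32, 30, 31, 30, 33, 32, 30]
t=3: [44, 44, 44, 44, 44, 44, 44, 44]
t=4: [63, 63, 63, 63, 63, 63, 63, 63]
t=5: [47, 47, 47, 47, 47, 47, 47, 47]
t=6: [67, 67, 67, 67, 67, 67, 67, 67]
t=7: [41, 41, 41, 41, 41, 41, 41, 41]
t=8: [58, 58, 58, 58, 58, 58, 58, 58]
t=9: [54, 54, 54, 54, 54, 54, 54, 54]
t=10: [60, 60, 60, 60, 60, 60, 60, 60]
t=11: [51, 51, 51, 51, 51, 51, 51, 51]
t=12: [64, 64, 64, 64, 64, 64, 64, 64]
t=13: [46, 46, 46, 46, 46, 46, 46, 46]
t=14: [66, 66, 66, 66, 66, 66, 66, 66]
t=15: [43, 43, 43, 43, 43, 43, 43, 43]
t=16: [61, 61, 61, 61, 61, 61, 61, 61]
t=17: [50, 50, 50, 50, 50, 50, 50, 50]
t=18: [66, 66, 66, 66, 66, 66, 66, 66]

Answer: 4
Key observation: The state at step 14, [66, 66, 66, 66, 66, 66, 66, 66], reappears at step 18 — and no state repeats earlier — so the cycle the system enters has period 4.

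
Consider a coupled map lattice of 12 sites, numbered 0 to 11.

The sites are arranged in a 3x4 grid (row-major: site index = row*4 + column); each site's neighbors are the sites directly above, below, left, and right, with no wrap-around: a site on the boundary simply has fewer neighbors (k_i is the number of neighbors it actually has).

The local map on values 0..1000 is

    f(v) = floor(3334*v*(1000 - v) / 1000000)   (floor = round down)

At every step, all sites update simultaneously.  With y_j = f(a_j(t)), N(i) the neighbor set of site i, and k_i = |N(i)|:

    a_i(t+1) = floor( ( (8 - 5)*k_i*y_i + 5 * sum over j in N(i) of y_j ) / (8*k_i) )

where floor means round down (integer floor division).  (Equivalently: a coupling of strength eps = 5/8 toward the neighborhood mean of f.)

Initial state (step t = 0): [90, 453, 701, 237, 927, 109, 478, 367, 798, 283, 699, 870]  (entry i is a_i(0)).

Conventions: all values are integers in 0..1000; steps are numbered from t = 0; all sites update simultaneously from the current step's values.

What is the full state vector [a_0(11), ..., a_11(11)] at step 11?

Answer: [470, 471, 472, 472, 470, 471, 472, 472, 470, 471, 472, 472]

Derivation:
t=0: [90, 453, 701, 237, 927, 109, 478, 367, 798, 283, 699, 870]
t=1: [430, 579, 732, 685, 320, 520, 701, 667, 482, 578, 655, 602]
t=2: [786, 784, 709, 705, 788, 788, 727, 738, 792, 808, 763, 765]
t=3: [560, 587, 657, 675, 555, 567, 636, 648, 541, 549, 595, 614]
t=4: [817, 800, 762, 746, 822, 810, 778, 762, 825, 819, 798, 784]
t=5: [505, 536, 588, 614, 493, 518, 568, 595, 486, 504, 541, 568]
t=6: [831, 825, 810, 799, 832, 829, 817, 806, 832, 831, 824, 816]
t=7: [471, 483, 507, 523, 467, 475, 497, 514, 466, 471, 486, 501]
t=8: [830, 831, 832, 831, 829, 831, 832, 832, 829, 830, 832, 832]
t=9: [470, 468, 466, 466, 470, 468, 466, 466, 471, 469, 466, 466]
t=10: [830, 829, 829, 829, 830, 829, 829, 829, 830, 829, 829, 829]
t=11: [470, 471, 472, 472, 470, 471, 472, 472, 470, 471, 472, 472]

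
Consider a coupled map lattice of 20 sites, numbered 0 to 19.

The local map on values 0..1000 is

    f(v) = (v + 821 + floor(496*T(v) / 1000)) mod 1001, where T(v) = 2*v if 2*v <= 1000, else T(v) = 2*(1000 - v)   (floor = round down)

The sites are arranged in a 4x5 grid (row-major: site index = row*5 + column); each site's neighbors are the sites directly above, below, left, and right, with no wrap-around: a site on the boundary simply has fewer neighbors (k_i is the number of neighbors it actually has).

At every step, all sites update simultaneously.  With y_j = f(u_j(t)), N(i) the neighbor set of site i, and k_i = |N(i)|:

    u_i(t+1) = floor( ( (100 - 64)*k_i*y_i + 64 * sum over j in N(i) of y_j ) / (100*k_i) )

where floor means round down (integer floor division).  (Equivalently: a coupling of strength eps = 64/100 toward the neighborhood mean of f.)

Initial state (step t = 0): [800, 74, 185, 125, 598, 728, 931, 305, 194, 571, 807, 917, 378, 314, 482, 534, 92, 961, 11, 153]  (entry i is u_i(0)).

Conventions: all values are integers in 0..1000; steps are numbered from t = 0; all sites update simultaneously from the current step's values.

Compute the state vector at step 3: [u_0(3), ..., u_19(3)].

Simulating step by step:
t=0: [800, 74, 185, 125, 598, 728, 931, 305, 194, 571, 807, 917, 378, 314, 482, 534, 92, 961, 11, 153]
t=1: [865, 737, 380, 282, 576, 817, 779, 439, 355, 678, 817, 648, 607, 544, 576, 556, 524, 597, 599, 563]
t=2: [817, 766, 610, 546, 677, 818, 797, 687, 623, 754, 817, 817, 796, 769, 816, 816, 816, 816, 816, 816]
t=3: [818, 817, 816, 816, 817, 818, 817, 817, 816, 817, 818, 818, 817, 817, 818, 818, 818, 818, 818, 818]

Answer: [818, 817, 816, 816, 817, 818, 817, 817, 816, 817, 818, 818, 817, 817, 818, 818, 818, 818, 818, 818]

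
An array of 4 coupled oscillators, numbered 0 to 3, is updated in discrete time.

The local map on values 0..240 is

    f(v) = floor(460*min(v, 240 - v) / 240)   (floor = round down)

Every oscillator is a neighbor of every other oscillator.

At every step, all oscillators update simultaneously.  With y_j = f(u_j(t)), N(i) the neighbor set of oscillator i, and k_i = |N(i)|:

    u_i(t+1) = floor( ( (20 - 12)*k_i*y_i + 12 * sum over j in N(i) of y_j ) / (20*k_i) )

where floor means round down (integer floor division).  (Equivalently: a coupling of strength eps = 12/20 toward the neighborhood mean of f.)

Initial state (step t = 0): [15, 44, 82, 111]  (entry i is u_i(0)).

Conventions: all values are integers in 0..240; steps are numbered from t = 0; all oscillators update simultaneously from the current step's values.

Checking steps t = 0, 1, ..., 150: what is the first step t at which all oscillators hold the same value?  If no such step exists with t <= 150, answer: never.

Answer: 5
Key observation: Synchronization is absorbing here: once all oscillators are equal they stay equal, and step 5 is the first all-equal step.

Derivation:
t=0: [15, 44, 82, 111]  (not all equal)
t=1: [101, 113, 127, 138]  (not all equal)
t=2: [202, 207, 207, 203]  (not all equal)
t=3: [68, 66, 66, 67]  (not all equal)
t=4: [128, 127, 127, 127]  (not all equal)
t=5: [215, 215, 215, 215]  (all equal)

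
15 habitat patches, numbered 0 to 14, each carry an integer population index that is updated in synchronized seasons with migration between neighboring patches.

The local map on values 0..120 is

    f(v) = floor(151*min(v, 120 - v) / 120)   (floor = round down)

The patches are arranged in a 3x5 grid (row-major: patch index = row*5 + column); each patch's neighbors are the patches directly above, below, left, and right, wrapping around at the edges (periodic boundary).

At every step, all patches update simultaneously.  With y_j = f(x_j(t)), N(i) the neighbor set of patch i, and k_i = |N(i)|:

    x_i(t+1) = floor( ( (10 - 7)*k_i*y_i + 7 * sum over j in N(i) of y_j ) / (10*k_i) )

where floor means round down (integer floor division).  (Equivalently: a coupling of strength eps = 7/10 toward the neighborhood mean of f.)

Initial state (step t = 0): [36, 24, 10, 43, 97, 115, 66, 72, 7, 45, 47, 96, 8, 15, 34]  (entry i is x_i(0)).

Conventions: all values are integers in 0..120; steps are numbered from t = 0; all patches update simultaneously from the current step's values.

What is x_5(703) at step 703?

Simulating step by step:
t=0: [36, 24, 10, 43, 97, 115, 66, 72, 7, 45, 47, 96, 8, 15, 34]
t=1: [35, 35, 30, 27, 42, 41, 42, 34, 35, 31, 39, 38, 24, 25, 40]
t=2: [47, 44, 37, 38, 44, 47, 47, 41, 38, 46, 48, 44, 36, 36, 44]
t=3: [57, 54, 48, 47, 54, 58, 56, 49, 49, 54, 57, 54, 47, 47, 54]
t=4: [69, 67, 61, 60, 66, 70, 67, 62, 61, 66, 69, 66, 60, 60, 66]
t=5: [64, 67, 72, 73, 67, 64, 66, 72, 72, 67, 64, 67, 72, 73, 67]
t=6: [68, 65, 60, 60, 65, 68, 65, 61, 60, 65, 68, 65, 60, 60, 65]
t=7: [66, 69, 73, 73, 69, 66, 69, 73, 73, 69, 66, 69, 73, 73, 69]
t=8: [65, 63, 59, 59, 63, 65, 63, 59, 59, 63, 65, 63, 59, 59, 63]
t=9: [69, 71, 73, 73, 71, 69, 71, 73, 73, 71, 69, 71, 73, 73, 71]
t=10: [62, 61, 59, 59, 61, 62, 61, 59, 59, 61, 62, 61, 59, 59, 61]
t=11: [72, 73, 74, 74, 73, 72, 73, 74, 74, 73, 72, 73, 74, 74, 73]
t=12: [59, 58, 57, 57, 58, 59, 58, 57, 57, 58, 59, 58, 57, 57, 58]
t=13: [73, 72, 71, 71, 72, 73, 72, 71, 71, 72, 73, 72, 71, 71, 72]
t=14: [59, 60, 60, 60, 60, 59, 60, 60, 60, 60, 59, 60, 60, 60, 60]
t=15: [74, 74, 75, 75, 74, 74, 74, 75, 75, 74, 74, 74, 75, 75, 74]
t=16: [57, 56, 56, 56, 56, 57, 56, 56, 56, 56, 57, 56, 56, 56, 56]
t=17: [70, 70, 70, 70, 70, 70, 70, 70, 70, 70, 70, 70, 70, 70, 70]
t=18: [62, 62, 62, 62, 62, 62, 62, 62, 62, 62, 62, 62, 62, 62, 62]
t=19: [72, 72, 72, 72, 72, 72, 72, 72, 72, 72, 72, 72, 72, 72, 72]
t=20: [60, 60, 60, 60, 60, 60, 60, 60, 60, 60, 60, 60, 60, 60, 60]
t=21: [75, 75, 75, 75, 75, 75, 75, 75, 75, 75, 75, 75, 75, 75, 75]
t=22: [56, 56, 56, 56, 56, 56, 56, 56, 56, 56, 56, 56, 56, 56, 56]
t=23: [70, 70, 70, 70, 70, 70, 70, 70, 70, 70, 70, 70, 70, 70, 70]

Answer: x_5(703) = 72
Key observation: The state at step 17, [70, 70, 70, 70, 70, 70, 70, 70, 70, 70, 70, 70, 70, 70, 70], reappears at step 23: the system is in a cycle of period 6 from step 17 on.  Therefore the state at step 703 equals the state at step 17 + ((703 - 17) mod 6) = 19, which is [72, 72, 72, 72, 72, 72, 72, 72, 72, 72, 72, 72, 72, 72, 72].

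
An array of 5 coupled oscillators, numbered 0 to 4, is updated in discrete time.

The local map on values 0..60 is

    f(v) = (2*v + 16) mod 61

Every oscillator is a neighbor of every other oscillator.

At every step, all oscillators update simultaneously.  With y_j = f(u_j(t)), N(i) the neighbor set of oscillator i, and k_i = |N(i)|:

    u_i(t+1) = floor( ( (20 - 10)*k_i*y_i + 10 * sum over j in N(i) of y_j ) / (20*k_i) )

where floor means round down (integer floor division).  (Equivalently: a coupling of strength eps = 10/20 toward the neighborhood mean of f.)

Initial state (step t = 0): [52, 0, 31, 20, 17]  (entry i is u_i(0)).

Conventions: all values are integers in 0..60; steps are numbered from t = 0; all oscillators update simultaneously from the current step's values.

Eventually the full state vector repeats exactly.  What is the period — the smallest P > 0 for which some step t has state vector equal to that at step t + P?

Answer: 14
Key observation: The state at step 23, [6, 3, 3, 5, 5], reappears at step 37 — and no state repeats earlier — so the cycle the system enters has period 14.

Derivation:
t=0: [52, 0, 31, 20, 17]
t=1: [46, 30, 31, 45, 43]
t=2: [38, 26, 27, 37, 36]
t=3: [24, 15, 16, 23, 23]
t=4: [13, 29, 30, 12, 12]
t=5: [34, 23, 24, 33, 33]
t=6: [17, 9, 9, 16, 16]
t=7: [45, 39, 39, 44, 44]
t=8: [41, 37, 37, 40, 40]
t=9: [34, 31, 31, 33, 33]
t=10: [21, 18, 18, 20, 20]
t=11: [56, 53, 53, 55, 55]
t=12: [4, 1, 1, 3, 3]
t=13: [22, 19, 19, 21, 21]
t=14: [58, 55, 55, 57, 57]
t=15: [8, 5, 5, 7, 7]
t=16: [30, 27, 27, 29, 29]
t=17: [13, 10, 10, 12, 12]
t=18: [40, 37, 37, 39, 39]
t=19: [33, 30, 30, 32, 32]
t=20: [19, 16, 16, 18, 18]
t=21: [52, 49, 49, 51, 51]
t=22: [57, 54, 54, 56, 56]
t=23: [6, 3, 3, 5, 5]
t=24: [26, 23, 23, 25, 25]
t=25: [5, 2, 2, 4, 4]
t=26: [24, 21, 21, 23, 23]
t=27: [16, 36, 36, 15, 15]
t=28: [42, 34, 34, 41, 41]
t=29: [34, 28, 28, 33, 33]
t=30: [19, 15, 15, 18, 18]
t=31: [51, 48, 48, 50, 50]
t=32: [55, 52, 52, 54, 54]
t=33: [17, 37, 37, 16, 16]
t=34: [44, 36, 36, 43, 43]
t=35: [38, 32, 32, 37, 37]
t=36: [27, 23, 23, 26, 26]
t=37: [6, 3, 3, 5, 5]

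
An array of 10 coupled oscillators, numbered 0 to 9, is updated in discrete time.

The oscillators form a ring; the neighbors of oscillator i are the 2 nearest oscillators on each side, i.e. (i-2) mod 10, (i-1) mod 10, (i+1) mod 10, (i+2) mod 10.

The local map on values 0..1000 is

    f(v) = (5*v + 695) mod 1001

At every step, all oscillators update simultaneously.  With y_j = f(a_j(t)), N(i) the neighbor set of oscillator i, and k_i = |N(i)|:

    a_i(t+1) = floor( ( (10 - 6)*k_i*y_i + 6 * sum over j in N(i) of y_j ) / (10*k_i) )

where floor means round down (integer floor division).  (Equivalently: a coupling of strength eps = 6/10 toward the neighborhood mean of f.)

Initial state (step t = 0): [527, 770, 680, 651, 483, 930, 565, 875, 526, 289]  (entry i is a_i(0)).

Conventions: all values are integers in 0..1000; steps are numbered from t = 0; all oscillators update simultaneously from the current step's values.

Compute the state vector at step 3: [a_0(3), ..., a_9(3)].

Answer: [736, 689, 586, 382, 503, 450, 650, 714, 727, 833]

Derivation:
t=0: [527, 770, 680, 651, 483, 930, 565, 875, 526, 289]
t=1: [294, 441, 324, 540, 327, 381, 331, 223, 285, 243]
t=2: [400, 625, 392, 477, 378, 520, 417, 619, 381, 661]
t=3: [736, 689, 586, 382, 503, 450, 650, 714, 727, 833]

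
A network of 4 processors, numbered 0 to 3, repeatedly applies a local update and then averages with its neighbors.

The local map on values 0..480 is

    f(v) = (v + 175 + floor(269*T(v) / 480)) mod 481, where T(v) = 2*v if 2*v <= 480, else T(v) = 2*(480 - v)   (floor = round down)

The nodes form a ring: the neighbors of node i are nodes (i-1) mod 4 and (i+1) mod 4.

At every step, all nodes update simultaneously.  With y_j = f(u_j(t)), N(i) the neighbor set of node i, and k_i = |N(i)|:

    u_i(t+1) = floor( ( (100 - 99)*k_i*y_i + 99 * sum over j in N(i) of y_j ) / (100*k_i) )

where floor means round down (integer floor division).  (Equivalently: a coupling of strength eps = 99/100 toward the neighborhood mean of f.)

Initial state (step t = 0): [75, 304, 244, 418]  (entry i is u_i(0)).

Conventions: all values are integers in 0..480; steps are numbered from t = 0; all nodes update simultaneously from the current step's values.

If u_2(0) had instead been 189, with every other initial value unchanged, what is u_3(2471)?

Answer: u_3(2471) = 90
Key observation: The state at step 16, [187, 187, 187, 187], reappears at step 19: the system is in a cycle of period 3 from step 16 on.  Therefore the state at step 2471 equals the state at step 16 + ((2471 - 16) mod 3) = 17, which is [90, 90, 90, 90].

Derivation:
t=0: [75, 304, 189, 418]
t=1: [189, 213, 187, 213]
t=2: [144, 92, 144, 92]
t=3: [371, 478, 371, 478]
t=4: [174, 186, 174, 186]
t=5: [87, 63, 87, 63]
t=6: [308, 358, 308, 358]
t=7: [188, 193, 188, 193]
t=8: [102, 92, 102, 92]
t=9: [370, 390, 370, 390]
t=10: [184, 186, 184, 186]
t=11: [87, 84, 87, 84]
t=12: [353, 358, 353, 358]
t=13: [188, 188, 188, 188]
t=14: [92, 92, 92, 92]
t=15: [370, 370, 370, 370]
t=16: [187, 187, 187, 187]
t=17: [90, 90, 90, 90]
t=18: [365, 365, 365, 365]
t=19: [187, 187, 187, 187]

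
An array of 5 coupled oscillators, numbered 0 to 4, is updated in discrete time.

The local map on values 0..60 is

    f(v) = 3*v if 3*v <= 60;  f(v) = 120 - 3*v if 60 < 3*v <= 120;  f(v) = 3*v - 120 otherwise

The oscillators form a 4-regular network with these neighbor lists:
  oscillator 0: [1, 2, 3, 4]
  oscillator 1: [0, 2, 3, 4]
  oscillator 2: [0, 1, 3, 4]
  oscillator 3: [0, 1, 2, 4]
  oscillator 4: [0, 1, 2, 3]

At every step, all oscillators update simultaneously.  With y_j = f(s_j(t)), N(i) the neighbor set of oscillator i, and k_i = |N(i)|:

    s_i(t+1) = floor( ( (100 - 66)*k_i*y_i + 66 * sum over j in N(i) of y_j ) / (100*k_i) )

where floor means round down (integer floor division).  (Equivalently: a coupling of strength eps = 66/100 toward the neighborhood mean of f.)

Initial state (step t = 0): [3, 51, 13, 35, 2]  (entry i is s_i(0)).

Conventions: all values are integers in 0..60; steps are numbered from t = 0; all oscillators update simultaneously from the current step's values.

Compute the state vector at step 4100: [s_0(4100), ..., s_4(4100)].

Answer: [6, 6, 7, 5, 7]
Key observation: The state at step 4, [6, 6, 7, 5, 7], reappears at step 8: the system is in a cycle of period 4 from step 4 on.  Therefore the state at step 4100 equals the state at step 4 + ((4100 - 4) mod 4) = 4, which is [6, 6, 7, 5, 7].

Derivation:
t=0: [3, 51, 13, 35, 2]
t=1: [18, 22, 23, 19, 17]
t=2: [53, 53, 52, 54, 52]
t=3: [38, 38, 37, 39, 37]
t=4: [6, 6, 7, 5, 7]
t=5: [18, 18, 19, 17, 19]
t=6: [54, 54, 55, 53, 55]
t=7: [42, 42, 43, 41, 43]
t=8: [6, 6, 7, 5, 7]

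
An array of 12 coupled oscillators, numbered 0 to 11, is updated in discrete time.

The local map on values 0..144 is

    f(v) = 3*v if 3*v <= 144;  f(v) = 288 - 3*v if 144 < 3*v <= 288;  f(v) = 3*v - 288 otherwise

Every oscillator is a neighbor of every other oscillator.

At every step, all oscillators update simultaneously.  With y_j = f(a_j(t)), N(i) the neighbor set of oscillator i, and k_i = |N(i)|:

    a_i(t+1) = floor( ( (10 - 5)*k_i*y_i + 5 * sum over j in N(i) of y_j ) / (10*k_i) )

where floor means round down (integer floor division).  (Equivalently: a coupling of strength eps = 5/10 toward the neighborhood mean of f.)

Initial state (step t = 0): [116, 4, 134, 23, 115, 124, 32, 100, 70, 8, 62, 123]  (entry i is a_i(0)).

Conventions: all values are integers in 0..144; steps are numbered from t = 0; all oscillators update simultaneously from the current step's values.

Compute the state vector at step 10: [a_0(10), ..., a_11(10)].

Answer: [115, 103, 88, 108, 88, 108, 103, 103, 109, 115, 84, 120]

Derivation:
t=0: [116, 4, 134, 23, 115, 124, 32, 100, 70, 8, 62, 123]
t=1: [63, 41, 87, 67, 61, 74, 79, 41, 71, 46, 82, 72]
t=2: [90, 101, 58, 85, 93, 75, 69, 101, 79, 108, 64, 78]
t=3: [34, 33, 78, 41, 30, 55, 63, 33, 49, 42, 70, 51]
t=4: [104, 102, 82, 113, 98, 113, 102, 102, 121, 114, 93, 119]
t=5: [30, 27, 38, 42, 22, 42, 27, 27, 53, 44, 23, 51]
t=6: [96, 92, 107, 113, 85, 113, 92, 92, 114, 115, 87, 117]
t=7: [18, 23, 33, 41, 33, 41, 23, 23, 42, 44, 30, 47]
t=8: [78, 85, 99, 110, 99, 110, 85, 85, 111, 114, 95, 118]
t=9: [43, 34, 23, 38, 23, 38, 34, 34, 39, 43, 20, 49]
t=10: [115, 103, 88, 108, 88, 108, 103, 103, 109, 115, 84, 120]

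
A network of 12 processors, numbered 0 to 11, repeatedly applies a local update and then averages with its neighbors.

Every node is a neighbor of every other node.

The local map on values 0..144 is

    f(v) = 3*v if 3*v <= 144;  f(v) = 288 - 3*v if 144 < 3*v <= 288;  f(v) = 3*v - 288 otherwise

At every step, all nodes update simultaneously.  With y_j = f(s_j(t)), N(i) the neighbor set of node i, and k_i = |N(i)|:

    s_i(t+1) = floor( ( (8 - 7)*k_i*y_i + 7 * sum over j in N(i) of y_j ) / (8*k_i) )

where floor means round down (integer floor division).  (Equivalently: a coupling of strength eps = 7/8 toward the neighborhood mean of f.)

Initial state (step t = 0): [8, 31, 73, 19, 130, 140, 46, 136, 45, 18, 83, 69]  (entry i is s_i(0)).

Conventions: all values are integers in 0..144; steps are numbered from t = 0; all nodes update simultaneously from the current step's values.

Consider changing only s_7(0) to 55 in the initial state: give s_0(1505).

Simulating step by step:
t=0: [8, 31, 73, 19, 130, 140, 46, 55, 45, 18, 83, 69]
t=1: [84, 87, 86, 85, 87, 89, 89, 88, 89, 85, 85, 86]
t=2: [28, 27, 28, 28, 27, 27, 27, 27, 27, 28, 28, 28]
t=3: [82, 82, 82, 82, 82, 82, 82, 82, 82, 82, 82, 82]
t=4: [42, 42, 42, 42, 42, 42, 42, 42, 42, 42, 42, 42]
t=5: [126, 126, 126, 126, 126, 126, 126, 126, 126, 126, 126, 126]
t=6: [90, 90, 90, 90, 90, 90, 90, 90, 90, 90, 90, 90]
t=7: [18, 18, 18, 18, 18, 18, 18, 18, 18, 18, 18, 18]
t=8: [54, 54, 54, 54, 54, 54, 54, 54, 54, 54, 54, 54]
t=9: [126, 126, 126, 126, 126, 126, 126, 126, 126, 126, 126, 126]

Answer: s_0(1505) = 126
Key observation: The state at step 5, [126, 126, 126, 126, 126, 126, 126, 126, 126, 126, 126, 126], reappears at step 9: the system is in a cycle of period 4 from step 5 on.  Therefore the state at step 1505 equals the state at step 5 + ((1505 - 5) mod 4) = 5, which is [126, 126, 126, 126, 126, 126, 126, 126, 126, 126, 126, 126].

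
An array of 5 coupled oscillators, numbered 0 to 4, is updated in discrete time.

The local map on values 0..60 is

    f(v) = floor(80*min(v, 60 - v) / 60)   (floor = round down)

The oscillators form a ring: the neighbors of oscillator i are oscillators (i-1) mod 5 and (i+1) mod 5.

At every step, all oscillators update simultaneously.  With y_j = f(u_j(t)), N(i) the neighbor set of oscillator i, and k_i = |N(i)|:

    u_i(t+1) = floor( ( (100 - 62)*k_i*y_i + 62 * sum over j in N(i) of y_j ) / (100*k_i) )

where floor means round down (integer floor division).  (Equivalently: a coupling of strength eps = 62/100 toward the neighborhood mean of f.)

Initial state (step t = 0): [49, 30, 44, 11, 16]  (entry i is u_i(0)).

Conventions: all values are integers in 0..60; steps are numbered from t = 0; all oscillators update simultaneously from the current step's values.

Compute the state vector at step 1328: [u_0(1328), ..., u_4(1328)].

Answer: [29, 29, 29, 29, 29]
Key observation: The state at step 7, [38, 38, 38, 38, 38], reappears at step 9: the system is in a cycle of period 2 from step 7 on.  Therefore the state at step 1328 equals the state at step 7 + ((1328 - 7) mod 2) = 8, which is [29, 29, 29, 29, 29].

Derivation:
t=0: [49, 30, 44, 11, 16]
t=1: [24, 26, 24, 18, 16]
t=2: [29, 32, 30, 25, 25]
t=3: [36, 38, 36, 35, 34]
t=4: [31, 30, 31, 33, 33]
t=5: [38, 38, 38, 36, 36]
t=6: [29, 29, 29, 31, 31]
t=7: [38, 38, 38, 38, 38]
t=8: [29, 29, 29, 29, 29]
t=9: [38, 38, 38, 38, 38]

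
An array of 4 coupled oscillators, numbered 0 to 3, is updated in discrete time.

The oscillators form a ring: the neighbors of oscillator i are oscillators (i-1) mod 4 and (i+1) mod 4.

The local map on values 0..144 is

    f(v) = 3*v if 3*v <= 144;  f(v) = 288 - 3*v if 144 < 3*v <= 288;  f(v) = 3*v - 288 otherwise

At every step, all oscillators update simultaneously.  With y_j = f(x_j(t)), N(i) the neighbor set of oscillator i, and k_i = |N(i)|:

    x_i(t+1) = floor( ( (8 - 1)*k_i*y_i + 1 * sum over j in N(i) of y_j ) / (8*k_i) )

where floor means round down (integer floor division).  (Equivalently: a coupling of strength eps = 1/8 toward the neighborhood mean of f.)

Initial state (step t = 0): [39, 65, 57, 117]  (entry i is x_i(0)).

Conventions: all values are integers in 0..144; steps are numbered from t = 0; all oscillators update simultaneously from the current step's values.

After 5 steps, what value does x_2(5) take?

Answer: x_2(5) = 6

Derivation:
t=0: [39, 65, 57, 117]
t=1: [112, 96, 112, 69]
t=2: [47, 6, 47, 76]
t=3: [128, 33, 128, 70]
t=4: [95, 98, 95, 80]
t=5: [6, 5, 6, 42]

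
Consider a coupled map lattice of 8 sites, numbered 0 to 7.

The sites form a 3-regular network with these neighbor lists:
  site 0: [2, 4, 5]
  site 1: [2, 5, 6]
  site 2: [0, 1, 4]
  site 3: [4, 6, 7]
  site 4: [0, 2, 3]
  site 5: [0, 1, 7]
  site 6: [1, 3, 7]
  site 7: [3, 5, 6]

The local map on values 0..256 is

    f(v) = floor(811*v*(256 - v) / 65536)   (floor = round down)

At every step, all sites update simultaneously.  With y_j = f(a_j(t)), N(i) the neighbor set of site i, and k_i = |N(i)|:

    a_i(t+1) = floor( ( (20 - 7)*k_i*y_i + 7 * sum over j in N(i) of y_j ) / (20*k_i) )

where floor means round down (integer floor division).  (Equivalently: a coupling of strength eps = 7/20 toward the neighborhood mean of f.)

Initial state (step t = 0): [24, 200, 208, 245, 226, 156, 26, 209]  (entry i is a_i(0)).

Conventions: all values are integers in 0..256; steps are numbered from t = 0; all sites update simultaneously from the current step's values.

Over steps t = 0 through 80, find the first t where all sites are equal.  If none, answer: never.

Simulating step by step:
t=0: [24, 200, 208, 245, 226, 156, 26, 209]  (not all equal)
t=1: [90, 135, 113, 53, 80, 163, 82, 113]  (not all equal)
t=2: [184, 196, 194, 150, 173, 189, 176, 187]  (not all equal)
t=3: [162, 150, 152, 186, 174, 155, 171, 164]  (not all equal)
t=4: [188, 193, 192, 167, 177, 191, 179, 183]  (not all equal)
t=5: [158, 152, 154, 178, 169, 154, 168, 166]  (not all equal)
t=6: [190, 193, 192, 174, 182, 192, 182, 183]  (not all equal)
t=7: [155, 152, 153, 172, 164, 153, 165, 164]  (not all equal)
t=8: [192, 193, 193, 180, 186, 193, 185, 186]  (not all equal)
t=9: [152, 151, 151, 166, 159, 151, 161, 160]  (not all equal)
t=10: [194, 195, 195, 185, 190, 195, 189, 189]  (not all equal)
t=11: [148, 148, 148, 159, 154, 148, 155, 155]  (not all equal)
t=12: [196, 196, 196, 191, 194, 196, 193, 193]  (not all equal)
t=13: [145, 145, 145, 151, 147, 145, 149, 149]  (not all equal)
t=14: [198, 198, 198, 196, 198, 198, 197, 197]  (not all equal)
t=15: [142, 142, 142, 144, 142, 142, 143, 143]  (not all equal)
t=16: [200, 199, 200, 199, 199, 199, 199, 199]  (not all equal)
t=17: [138, 139, 138, 140, 139, 139, 140, 140]  (not all equal)
t=18: [201, 200, 201, 200, 200, 200, 200, 200]  (not all equal)
t=19: [136, 137, 136, 138, 137, 137, 138, 138]  (not all equal)
t=20: [201, 201, 201, 201, 201, 201, 201, 201]  (all equal)

Answer: 20
Key observation: Synchronization is absorbing here: once all sites are equal they stay equal, and step 20 is the first all-equal step.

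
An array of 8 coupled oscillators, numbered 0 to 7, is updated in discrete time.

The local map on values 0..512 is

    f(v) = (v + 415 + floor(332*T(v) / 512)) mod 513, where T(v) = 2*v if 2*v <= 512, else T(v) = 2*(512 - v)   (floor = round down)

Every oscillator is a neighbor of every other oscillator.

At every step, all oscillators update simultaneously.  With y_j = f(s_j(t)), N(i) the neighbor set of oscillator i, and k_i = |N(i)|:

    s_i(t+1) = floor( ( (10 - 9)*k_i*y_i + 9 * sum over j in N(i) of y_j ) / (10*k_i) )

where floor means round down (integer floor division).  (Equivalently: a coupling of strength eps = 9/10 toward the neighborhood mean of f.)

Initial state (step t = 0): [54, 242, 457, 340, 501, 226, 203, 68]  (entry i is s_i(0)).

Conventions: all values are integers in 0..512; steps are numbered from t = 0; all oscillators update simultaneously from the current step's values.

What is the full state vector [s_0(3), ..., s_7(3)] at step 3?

Answer: [427, 427, 427, 427, 427, 427, 427, 427]

Derivation:
t=0: [54, 242, 457, 340, 501, 226, 203, 68]
t=1: [338, 326, 327, 326, 327, 327, 329, 338]
t=2: [467, 467, 467, 467, 467, 467, 467, 467]
t=3: [427, 427, 427, 427, 427, 427, 427, 427]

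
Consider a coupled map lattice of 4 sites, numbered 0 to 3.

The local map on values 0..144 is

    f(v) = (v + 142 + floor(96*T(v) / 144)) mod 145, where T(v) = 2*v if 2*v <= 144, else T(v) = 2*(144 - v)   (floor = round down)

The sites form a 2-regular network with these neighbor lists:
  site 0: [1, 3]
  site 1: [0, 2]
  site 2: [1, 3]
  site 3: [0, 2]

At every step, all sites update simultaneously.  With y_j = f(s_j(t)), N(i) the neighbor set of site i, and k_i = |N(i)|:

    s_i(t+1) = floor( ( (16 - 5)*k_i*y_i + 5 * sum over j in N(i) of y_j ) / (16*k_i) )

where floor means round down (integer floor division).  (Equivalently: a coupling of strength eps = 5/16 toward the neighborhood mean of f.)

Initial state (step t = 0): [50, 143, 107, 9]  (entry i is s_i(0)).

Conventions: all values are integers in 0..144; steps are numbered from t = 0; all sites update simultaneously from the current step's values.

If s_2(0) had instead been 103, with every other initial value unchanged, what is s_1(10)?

Answer: s_1(10) = 23
Key observation: This trace re-runs the system from the modified initial state.

Derivation:
t=0: [50, 143, 103, 9]
t=1: [102, 116, 31, 31]
t=2: [18, 15, 59, 59]
t=3: [52, 49, 118, 119]
t=4: [99, 95, 20, 21]
t=5: [16, 16, 38, 40]
t=6: [42, 41, 77, 80]
t=7: [82, 80, 29, 29]
t=8: [23, 24, 56, 56]
t=9: [62, 64, 115, 114]
t=10: [98, 23, 4, 26]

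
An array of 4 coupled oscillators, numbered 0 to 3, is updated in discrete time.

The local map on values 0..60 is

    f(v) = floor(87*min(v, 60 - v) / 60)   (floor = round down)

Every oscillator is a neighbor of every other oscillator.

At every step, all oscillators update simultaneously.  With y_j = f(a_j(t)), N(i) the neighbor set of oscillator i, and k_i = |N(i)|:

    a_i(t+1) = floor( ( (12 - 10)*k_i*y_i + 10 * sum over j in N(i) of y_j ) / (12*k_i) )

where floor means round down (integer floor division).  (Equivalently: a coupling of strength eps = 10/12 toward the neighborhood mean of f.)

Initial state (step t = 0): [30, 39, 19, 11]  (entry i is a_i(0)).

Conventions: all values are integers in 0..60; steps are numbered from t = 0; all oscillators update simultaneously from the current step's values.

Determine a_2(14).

Answer: a_2(14) = 33

Derivation:
t=0: [30, 39, 19, 11]
t=1: [27, 28, 28, 30]
t=2: [40, 40, 40, 40]
t=3: [29, 29, 29, 29]
t=4: [42, 42, 42, 42]
t=5: [26, 26, 26, 26]
t=6: [37, 37, 37, 37]
t=7: [33, 33, 33, 33]
t=8: [39, 39, 39, 39]
t=9: [30, 30, 30, 30]
t=10: [43, 43, 43, 43]
t=11: [24, 24, 24, 24]
t=12: [34, 34, 34, 34]
t=13: [37, 37, 37, 37]
t=14: [33, 33, 33, 33]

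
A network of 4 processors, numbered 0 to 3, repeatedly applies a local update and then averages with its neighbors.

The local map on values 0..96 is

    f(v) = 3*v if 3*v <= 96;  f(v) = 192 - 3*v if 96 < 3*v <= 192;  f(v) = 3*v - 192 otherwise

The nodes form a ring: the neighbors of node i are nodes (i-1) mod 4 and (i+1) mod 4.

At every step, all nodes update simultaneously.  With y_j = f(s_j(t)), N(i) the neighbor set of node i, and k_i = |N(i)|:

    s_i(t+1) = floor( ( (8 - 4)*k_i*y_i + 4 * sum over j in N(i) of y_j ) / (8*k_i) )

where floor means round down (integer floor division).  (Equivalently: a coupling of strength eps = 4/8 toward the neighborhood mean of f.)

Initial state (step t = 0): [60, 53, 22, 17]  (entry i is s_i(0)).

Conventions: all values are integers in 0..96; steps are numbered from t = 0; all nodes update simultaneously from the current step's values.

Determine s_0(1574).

Answer: s_0(1574) = 6
Key observation: The state at step 9, [30, 30, 30, 30], reappears at step 17: the system is in a cycle of period 8 from step 9 on.  Therefore the state at step 1574 equals the state at step 9 + ((1574 - 9) mod 8) = 14, which is [6, 6, 6, 6].

Derivation:
t=0: [60, 53, 22, 17]
t=1: [27, 36, 54, 45]
t=2: [75, 69, 50, 56]
t=3: [26, 26, 30, 30]
t=4: [81, 81, 87, 87]
t=5: [55, 55, 64, 64]
t=6: [20, 20, 6, 6]
t=7: [49, 49, 28, 28]
t=8: [54, 54, 74, 74]
t=9: [30, 30, 30, 30]
t=10: [90, 90, 90, 90]
t=11: [78, 78, 78, 78]
t=12: [42, 42, 42, 42]
t=13: [66, 66, 66, 66]
t=14: [6, 6, 6, 6]
t=15: [18, 18, 18, 18]
t=16: [54, 54, 54, 54]
t=17: [30, 30, 30, 30]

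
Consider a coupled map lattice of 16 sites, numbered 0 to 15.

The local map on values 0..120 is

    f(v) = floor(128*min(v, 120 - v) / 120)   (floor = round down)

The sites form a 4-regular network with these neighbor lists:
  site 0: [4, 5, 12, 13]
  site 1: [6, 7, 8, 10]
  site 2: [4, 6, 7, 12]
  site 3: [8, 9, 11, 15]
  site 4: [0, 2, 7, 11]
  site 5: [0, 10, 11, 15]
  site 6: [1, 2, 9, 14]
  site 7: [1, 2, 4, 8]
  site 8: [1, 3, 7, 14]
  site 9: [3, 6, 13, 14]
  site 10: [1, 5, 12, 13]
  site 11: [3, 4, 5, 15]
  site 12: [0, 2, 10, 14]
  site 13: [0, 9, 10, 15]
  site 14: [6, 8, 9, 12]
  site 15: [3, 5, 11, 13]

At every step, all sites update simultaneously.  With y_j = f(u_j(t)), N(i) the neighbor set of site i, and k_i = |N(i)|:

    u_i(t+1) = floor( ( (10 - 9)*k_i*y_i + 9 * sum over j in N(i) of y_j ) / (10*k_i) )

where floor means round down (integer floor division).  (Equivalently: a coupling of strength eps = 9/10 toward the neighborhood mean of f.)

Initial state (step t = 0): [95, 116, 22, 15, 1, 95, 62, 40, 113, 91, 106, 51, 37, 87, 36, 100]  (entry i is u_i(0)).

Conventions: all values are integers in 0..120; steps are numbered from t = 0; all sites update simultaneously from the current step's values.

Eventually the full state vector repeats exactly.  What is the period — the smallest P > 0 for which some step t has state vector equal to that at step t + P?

Simulating step by step:
t=0: [95, 116, 22, 15, 1, 95, 62, 40, 113, 91, 106, 51, 37, 87, 36, 100]
t=1: [25, 28, 34, 26, 32, 28, 27, 12, 23, 36, 24, 19, 26, 23, 34, 31]
t=2: [28, 22, 26, 28, 24, 26, 34, 28, 25, 29, 27, 29, 30, 29, 29, 25]
t=3: [28, 29, 30, 28, 28, 28, 28, 25, 27, 31, 28, 27, 28, 28, 30, 28]
t=4: [29, 28, 28, 29, 28, 28, 31, 29, 29, 30, 29, 28, 30, 29, 29, 28]
t=5: [30, 30, 30, 30, 29, 29, 30, 29, 29, 30, 30, 29, 29, 30, 31, 29]
t=6: [30, 31, 30, 30, 30, 30, 32, 30, 31, 32, 31, 30, 32, 31, 31, 30]
t=7: [32, 33, 32, 32, 32, 32, 33, 32, 32, 33, 33, 32, 32, 32, 33, 32]
t=8: [34, 34, 34, 34, 34, 34, 34, 34, 34, 34, 34, 34, 34, 34, 34, 34]
t=9: [36, 36, 36, 36, 36, 36, 36, 36, 36, 36, 36, 36, 36, 36, 36, 36]
t=10: [38, 38, 38, 38, 38, 38, 38, 38, 38, 38, 38, 38, 38, 38, 38, 38]
t=11: [40, 40, 40, 40, 40, 40, 40, 40, 40, 40, 40, 40, 40, 40, 40, 40]
t=12: [42, 42, 42, 42, 42, 42, 42, 42, 42, 42, 42, 42, 42, 42, 42, 42]
t=13: [44, 44, 44, 44, 44, 44, 44, 44, 44, 44, 44, 44, 44, 44, 44, 44]
t=14: [46, 46, 46, 46, 46, 46, 46, 46, 46, 46, 46, 46, 46, 46, 46, 46]
t=15: [49, 49, 49, 49, 49, 49, 49, 49, 49, 49, 49, 49, 49, 49, 49, 49]
t=16: [52, 52, 52, 52, 52, 52, 52, 52, 52, 52, 52, 52, 52, 52, 52, 52]
t=17: [55, 55, 55, 55, 55, 55, 55, 55, 55, 55, 55, 55, 55, 55, 55, 55]
t=18: [58, 58, 58, 58, 58, 58, 58, 58, 58, 58, 58, 58, 58, 58, 58, 58]
t=19: [61, 61, 61, 61, 61, 61, 61, 61, 61, 61, 61, 61, 61, 61, 61, 61]
t=20: [62, 62, 62, 62, 62, 62, 62, 62, 62, 62, 62, 62, 62, 62, 62, 62]
t=21: [61, 61, 61, 61, 61, 61, 61, 61, 61, 61, 61, 61, 61, 61, 61, 61]

Answer: 2
Key observation: The state at step 19, [61, 61, 61, 61, 61, 61, 61, 61, 61, 61, 61, 61, 61, 61, 61, 61], reappears at step 21 — and no state repeats earlier — so the cycle the system enters has period 2.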